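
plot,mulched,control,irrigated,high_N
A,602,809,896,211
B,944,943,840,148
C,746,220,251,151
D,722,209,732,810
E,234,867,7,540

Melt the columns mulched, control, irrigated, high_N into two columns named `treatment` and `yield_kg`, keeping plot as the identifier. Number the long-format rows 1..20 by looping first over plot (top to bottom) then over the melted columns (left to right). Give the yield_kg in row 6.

943

20 rows total (5 × 4). Row 6: index ⌊(6-1)/4⌋ = 1 into plot → B; (6-1) mod 4 = 1 into the melted columns → control.
So row 6 is (B, control, 943); yield_kg = 943.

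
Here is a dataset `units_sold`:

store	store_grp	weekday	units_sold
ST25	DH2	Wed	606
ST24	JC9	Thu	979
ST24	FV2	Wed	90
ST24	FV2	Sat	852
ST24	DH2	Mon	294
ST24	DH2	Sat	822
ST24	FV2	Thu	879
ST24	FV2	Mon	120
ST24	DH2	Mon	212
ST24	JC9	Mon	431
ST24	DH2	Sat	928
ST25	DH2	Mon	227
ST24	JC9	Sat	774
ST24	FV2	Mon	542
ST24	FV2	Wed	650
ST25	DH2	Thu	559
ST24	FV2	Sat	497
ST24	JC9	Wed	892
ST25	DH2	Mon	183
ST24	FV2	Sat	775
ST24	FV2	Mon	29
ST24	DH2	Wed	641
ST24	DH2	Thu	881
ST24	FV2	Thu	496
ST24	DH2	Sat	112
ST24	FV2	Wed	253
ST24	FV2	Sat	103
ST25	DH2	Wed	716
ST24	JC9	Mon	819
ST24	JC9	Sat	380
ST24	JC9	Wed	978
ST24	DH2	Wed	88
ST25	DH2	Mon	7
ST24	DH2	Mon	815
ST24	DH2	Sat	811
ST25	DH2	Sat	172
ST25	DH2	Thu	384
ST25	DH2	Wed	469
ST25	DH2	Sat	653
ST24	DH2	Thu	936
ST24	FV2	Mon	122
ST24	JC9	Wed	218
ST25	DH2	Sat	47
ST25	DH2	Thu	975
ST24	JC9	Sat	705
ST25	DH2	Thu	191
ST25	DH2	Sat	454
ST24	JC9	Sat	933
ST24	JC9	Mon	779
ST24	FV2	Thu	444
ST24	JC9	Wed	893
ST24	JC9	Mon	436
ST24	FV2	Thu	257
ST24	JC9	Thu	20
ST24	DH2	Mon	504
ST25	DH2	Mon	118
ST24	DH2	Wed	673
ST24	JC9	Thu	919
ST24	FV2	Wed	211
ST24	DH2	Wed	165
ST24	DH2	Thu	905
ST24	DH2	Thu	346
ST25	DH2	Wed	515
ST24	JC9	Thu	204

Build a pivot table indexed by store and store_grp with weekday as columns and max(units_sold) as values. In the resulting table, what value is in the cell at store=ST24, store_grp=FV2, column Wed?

Rows with store=ST24, store_grp=FV2 and weekday=Wed: units_sold values are 90, 650, 253, 211.
max(90, 650, 253, 211) = 650.

650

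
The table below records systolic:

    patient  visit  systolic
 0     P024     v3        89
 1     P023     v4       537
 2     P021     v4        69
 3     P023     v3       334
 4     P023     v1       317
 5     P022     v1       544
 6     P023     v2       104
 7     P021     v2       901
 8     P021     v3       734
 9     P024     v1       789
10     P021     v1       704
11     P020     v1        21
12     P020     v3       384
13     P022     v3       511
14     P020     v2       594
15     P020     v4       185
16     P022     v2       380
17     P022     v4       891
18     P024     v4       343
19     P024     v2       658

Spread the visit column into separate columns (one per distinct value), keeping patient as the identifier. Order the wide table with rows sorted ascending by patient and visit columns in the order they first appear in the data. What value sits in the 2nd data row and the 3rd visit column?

704

With rows sorted ascending by patient, row 2 is patient=P021. visit columns in first-appearance order: v3, v4, v1, v2; column 3 is v1.
Long rows with patient=P021, visit=v1: systolic = 704.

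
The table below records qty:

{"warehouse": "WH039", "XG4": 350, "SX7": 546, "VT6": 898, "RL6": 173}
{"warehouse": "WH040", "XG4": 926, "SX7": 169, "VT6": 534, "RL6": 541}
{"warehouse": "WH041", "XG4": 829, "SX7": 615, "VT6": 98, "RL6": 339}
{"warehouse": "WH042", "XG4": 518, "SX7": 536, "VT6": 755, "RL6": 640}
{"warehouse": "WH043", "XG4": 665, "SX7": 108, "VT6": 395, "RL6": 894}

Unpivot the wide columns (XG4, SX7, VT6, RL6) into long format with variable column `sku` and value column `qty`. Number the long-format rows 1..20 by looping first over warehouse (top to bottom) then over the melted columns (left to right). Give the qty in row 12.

20 rows total (5 × 4). Row 12: index ⌊(12-1)/4⌋ = 2 into warehouse → WH041; (12-1) mod 4 = 3 into the melted columns → RL6.
So row 12 is (WH041, RL6, 339); qty = 339.

339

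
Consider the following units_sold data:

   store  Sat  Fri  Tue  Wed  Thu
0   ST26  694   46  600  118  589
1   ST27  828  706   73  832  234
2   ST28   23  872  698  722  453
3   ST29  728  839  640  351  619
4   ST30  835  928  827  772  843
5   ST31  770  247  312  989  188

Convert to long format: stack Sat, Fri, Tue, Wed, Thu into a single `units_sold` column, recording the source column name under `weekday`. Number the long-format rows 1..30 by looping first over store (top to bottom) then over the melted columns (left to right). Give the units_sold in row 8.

73

30 rows total (6 × 5). Row 8: index ⌊(8-1)/5⌋ = 1 into store → ST27; (8-1) mod 5 = 2 into the melted columns → Tue.
So row 8 is (ST27, Tue, 73); units_sold = 73.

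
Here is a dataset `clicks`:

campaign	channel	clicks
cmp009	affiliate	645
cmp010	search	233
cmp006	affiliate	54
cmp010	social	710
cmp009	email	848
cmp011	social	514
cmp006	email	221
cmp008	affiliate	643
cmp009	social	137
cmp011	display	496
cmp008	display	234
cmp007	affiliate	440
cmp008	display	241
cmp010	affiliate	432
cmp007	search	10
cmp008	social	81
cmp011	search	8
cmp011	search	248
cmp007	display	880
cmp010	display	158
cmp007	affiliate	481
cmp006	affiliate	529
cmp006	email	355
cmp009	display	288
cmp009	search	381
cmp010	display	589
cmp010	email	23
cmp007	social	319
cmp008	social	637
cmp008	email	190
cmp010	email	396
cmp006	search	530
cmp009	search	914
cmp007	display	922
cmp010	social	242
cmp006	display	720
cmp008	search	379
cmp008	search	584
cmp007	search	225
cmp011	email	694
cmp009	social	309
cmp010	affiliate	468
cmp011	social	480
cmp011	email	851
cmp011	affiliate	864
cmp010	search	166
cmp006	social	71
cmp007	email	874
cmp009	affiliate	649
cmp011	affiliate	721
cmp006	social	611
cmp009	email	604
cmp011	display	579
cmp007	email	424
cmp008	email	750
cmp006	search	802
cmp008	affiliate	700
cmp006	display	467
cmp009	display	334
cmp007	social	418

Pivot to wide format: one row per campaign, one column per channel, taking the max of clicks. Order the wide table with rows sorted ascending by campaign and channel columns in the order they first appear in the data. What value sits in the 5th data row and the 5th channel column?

With rows sorted ascending by campaign, row 5 is campaign=cmp010. channel columns in first-appearance order: affiliate, search, social, email, display; column 5 is display.
Long rows with campaign=cmp010, channel=display: max(158, 589) = 589.

589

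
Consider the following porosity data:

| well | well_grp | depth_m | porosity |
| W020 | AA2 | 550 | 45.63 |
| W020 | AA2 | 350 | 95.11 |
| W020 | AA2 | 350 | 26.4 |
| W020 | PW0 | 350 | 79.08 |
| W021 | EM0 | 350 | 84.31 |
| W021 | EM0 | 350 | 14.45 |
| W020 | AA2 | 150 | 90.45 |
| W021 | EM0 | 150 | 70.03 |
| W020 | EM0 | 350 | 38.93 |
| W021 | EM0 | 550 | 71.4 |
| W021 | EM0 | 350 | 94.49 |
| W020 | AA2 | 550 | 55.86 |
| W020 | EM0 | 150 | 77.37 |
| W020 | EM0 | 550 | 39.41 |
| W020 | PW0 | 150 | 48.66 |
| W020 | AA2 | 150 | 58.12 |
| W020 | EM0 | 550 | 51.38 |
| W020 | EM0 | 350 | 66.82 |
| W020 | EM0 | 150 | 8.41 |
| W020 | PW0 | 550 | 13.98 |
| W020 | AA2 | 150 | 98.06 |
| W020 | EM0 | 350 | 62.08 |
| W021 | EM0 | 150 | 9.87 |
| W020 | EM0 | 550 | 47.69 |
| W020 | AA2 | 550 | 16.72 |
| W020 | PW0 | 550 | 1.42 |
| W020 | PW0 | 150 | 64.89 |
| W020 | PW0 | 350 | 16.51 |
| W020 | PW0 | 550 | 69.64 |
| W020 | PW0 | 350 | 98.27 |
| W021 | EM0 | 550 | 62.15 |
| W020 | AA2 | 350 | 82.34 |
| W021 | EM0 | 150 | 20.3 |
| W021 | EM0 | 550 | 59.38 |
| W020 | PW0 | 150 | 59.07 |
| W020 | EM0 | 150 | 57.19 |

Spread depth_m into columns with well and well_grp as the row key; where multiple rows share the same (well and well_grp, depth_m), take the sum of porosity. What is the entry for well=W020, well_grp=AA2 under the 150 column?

Rows with well=W020, well_grp=AA2 and depth_m=150: porosity values are 90.45, 58.12, 98.06.
90.45 + 58.12 + 98.06 = 246.63.

246.63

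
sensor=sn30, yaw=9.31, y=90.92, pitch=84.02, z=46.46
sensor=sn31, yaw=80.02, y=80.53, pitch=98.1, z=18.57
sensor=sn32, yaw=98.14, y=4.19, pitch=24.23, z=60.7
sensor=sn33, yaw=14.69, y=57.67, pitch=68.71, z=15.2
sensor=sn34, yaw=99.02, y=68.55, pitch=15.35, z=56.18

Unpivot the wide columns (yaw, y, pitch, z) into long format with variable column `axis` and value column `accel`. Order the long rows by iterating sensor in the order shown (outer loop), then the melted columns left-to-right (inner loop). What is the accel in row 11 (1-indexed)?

24.23

20 rows total (5 × 4). Row 11: index ⌊(11-1)/4⌋ = 2 into sensor → sn32; (11-1) mod 4 = 2 into the melted columns → pitch.
So row 11 is (sn32, pitch, 24.23); accel = 24.23.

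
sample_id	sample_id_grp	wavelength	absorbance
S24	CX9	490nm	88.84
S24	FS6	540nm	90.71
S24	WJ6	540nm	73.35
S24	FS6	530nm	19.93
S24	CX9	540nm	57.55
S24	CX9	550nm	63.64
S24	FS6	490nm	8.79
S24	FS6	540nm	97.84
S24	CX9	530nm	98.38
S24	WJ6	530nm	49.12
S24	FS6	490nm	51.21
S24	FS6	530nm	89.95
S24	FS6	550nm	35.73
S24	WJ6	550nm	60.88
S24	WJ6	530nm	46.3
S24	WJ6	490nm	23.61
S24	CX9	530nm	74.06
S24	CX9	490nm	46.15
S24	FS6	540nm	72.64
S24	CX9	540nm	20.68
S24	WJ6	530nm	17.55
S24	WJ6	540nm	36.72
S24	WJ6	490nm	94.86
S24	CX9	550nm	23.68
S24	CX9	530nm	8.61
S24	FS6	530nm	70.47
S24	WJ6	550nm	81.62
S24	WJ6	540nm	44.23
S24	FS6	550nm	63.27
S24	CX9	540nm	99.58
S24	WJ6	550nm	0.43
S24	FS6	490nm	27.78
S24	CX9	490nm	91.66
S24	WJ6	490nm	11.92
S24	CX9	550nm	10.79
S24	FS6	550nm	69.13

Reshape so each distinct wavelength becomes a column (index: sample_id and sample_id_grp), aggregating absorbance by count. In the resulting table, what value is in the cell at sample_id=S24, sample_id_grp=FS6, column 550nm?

Rows with sample_id=S24, sample_id_grp=FS6 and wavelength=550nm: absorbance values are 35.73, 63.27, 69.13.
3 rows match — count = 3.

3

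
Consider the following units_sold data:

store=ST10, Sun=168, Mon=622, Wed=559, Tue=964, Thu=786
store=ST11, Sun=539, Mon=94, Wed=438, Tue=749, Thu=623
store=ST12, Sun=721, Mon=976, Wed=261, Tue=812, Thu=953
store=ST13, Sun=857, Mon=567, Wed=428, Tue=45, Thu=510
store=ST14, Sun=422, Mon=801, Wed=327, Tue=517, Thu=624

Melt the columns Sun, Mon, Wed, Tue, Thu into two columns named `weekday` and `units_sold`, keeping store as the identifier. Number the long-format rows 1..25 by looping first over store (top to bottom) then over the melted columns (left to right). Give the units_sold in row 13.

25 rows total (5 × 5). Row 13: index ⌊(13-1)/5⌋ = 2 into store → ST12; (13-1) mod 5 = 2 into the melted columns → Wed.
So row 13 is (ST12, Wed, 261); units_sold = 261.

261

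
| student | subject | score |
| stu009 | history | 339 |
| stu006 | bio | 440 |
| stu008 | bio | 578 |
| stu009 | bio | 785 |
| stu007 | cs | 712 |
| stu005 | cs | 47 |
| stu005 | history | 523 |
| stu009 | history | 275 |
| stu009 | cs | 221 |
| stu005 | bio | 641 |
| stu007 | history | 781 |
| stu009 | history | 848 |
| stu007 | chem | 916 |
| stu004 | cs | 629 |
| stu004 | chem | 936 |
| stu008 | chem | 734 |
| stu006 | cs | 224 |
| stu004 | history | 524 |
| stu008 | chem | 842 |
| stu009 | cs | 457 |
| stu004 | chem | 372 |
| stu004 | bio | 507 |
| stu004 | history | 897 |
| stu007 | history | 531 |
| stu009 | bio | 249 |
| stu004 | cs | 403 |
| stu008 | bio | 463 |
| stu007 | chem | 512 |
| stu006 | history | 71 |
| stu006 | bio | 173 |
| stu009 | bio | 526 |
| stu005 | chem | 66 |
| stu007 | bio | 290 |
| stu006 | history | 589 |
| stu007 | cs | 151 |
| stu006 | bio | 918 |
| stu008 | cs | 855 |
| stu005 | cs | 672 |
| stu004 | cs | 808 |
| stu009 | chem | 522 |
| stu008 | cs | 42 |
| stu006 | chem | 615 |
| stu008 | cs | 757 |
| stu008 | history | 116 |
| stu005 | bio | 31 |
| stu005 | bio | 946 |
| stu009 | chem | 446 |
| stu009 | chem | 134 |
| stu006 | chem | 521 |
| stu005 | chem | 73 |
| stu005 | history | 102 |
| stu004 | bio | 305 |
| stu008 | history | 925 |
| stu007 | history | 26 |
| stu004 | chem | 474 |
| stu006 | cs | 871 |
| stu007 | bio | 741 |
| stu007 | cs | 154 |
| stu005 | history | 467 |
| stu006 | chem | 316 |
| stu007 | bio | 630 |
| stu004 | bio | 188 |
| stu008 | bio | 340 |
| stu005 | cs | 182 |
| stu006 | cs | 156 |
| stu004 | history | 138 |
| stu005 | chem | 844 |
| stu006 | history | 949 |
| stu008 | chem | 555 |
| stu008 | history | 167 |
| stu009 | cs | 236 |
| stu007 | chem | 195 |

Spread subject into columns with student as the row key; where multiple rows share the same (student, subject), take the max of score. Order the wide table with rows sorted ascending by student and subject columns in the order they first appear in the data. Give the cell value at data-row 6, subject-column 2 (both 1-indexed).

785

With rows sorted ascending by student, row 6 is student=stu009. subject columns in first-appearance order: history, bio, cs, chem; column 2 is bio.
Long rows with student=stu009, subject=bio: max(785, 249, 526) = 785.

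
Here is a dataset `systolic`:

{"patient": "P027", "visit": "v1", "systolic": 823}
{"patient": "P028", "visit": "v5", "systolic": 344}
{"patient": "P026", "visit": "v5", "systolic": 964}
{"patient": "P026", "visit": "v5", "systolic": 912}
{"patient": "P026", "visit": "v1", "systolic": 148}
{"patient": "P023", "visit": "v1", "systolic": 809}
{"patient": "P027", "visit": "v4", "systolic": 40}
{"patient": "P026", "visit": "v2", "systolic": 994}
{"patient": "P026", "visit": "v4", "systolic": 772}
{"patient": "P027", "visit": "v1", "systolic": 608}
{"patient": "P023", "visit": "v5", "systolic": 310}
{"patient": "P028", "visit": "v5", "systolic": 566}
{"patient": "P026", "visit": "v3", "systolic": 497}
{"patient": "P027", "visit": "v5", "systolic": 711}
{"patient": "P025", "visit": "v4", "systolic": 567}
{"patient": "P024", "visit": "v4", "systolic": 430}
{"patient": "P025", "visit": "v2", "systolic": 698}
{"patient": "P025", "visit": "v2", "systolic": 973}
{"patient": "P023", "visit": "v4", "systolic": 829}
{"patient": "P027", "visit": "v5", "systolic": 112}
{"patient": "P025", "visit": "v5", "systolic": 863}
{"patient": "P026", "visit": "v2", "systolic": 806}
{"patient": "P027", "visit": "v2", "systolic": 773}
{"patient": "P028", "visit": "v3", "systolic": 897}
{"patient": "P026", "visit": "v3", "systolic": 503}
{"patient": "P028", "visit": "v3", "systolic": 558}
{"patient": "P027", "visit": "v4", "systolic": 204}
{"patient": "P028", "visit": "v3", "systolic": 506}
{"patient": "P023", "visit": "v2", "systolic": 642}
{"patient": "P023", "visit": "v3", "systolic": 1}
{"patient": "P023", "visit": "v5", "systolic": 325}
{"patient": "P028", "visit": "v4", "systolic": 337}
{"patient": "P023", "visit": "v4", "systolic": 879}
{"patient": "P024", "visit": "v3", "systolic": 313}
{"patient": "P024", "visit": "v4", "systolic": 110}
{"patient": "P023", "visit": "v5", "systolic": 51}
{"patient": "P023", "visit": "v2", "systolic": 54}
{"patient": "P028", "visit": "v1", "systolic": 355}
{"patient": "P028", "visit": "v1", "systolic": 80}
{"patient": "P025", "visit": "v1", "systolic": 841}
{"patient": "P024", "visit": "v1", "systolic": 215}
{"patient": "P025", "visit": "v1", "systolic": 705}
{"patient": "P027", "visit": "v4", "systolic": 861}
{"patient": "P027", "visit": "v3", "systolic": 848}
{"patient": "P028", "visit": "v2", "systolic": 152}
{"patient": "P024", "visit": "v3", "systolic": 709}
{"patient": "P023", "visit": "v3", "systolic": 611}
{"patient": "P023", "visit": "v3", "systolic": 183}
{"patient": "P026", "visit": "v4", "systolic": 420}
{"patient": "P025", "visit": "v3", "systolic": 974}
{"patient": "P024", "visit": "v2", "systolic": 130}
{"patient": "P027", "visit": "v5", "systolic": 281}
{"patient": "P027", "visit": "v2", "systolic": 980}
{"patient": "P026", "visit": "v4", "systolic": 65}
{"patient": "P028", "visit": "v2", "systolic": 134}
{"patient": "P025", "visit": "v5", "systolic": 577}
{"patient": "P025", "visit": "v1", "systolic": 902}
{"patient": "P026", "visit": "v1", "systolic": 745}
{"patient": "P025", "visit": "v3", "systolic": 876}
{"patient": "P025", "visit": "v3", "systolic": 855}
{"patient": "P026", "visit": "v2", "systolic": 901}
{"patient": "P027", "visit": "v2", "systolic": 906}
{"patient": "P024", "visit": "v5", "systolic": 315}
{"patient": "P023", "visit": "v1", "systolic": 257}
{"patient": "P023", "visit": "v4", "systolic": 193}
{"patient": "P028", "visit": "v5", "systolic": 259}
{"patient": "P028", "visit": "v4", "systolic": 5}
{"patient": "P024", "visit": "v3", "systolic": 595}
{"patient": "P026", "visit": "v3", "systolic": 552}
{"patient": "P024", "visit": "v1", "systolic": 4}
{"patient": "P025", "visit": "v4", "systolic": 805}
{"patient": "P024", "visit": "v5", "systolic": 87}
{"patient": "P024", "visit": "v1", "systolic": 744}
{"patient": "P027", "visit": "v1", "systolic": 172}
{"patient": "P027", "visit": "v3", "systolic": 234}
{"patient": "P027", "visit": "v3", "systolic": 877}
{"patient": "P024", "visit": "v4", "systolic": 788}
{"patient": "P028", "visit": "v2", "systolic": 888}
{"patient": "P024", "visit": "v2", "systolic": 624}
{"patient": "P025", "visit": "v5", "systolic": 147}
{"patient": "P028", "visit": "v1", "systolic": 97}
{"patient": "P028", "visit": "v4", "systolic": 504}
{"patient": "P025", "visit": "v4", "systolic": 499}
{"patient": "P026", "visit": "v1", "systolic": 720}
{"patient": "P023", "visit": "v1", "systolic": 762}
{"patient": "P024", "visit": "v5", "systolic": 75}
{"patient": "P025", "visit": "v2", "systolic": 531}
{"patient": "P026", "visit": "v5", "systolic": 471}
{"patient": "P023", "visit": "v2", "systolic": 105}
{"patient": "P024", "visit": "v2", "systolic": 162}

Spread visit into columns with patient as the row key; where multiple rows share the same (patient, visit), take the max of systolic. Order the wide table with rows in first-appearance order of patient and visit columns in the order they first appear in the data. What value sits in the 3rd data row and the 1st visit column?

With rows in first-appearance order of patient, row 3 is patient=P026. visit columns in first-appearance order: v1, v5, v4, v2, v3; column 1 is v1.
Long rows with patient=P026, visit=v1: max(148, 745, 720) = 745.

745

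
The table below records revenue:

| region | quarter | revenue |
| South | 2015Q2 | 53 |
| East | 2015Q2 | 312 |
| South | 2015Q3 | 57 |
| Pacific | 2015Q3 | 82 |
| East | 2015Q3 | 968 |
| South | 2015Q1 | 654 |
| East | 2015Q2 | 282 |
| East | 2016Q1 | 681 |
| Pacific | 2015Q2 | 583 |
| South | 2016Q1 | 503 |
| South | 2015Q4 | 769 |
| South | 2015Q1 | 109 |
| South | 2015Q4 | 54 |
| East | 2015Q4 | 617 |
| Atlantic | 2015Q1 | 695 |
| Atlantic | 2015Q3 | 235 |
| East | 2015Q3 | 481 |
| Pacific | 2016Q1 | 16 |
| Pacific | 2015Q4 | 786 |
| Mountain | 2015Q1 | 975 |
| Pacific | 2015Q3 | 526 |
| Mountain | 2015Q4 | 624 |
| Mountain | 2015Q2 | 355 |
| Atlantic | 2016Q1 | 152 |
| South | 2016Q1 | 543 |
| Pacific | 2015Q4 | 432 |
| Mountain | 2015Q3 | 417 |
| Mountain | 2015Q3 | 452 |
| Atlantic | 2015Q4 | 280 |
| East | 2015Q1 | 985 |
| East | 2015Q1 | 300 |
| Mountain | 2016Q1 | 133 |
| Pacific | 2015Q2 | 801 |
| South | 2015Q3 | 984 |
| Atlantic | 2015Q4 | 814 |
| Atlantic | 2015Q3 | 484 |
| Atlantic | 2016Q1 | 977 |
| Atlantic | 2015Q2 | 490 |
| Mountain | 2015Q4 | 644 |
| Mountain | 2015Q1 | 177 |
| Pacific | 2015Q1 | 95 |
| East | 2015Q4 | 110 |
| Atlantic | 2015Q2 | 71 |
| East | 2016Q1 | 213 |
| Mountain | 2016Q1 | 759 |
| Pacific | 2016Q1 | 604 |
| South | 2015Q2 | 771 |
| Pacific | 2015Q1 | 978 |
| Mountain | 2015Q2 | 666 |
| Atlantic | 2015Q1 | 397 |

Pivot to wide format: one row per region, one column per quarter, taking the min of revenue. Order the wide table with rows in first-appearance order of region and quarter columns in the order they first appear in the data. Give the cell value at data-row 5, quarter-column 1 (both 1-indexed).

With rows in first-appearance order of region, row 5 is region=Mountain. quarter columns in first-appearance order: 2015Q2, 2015Q3, 2015Q1, 2016Q1, 2015Q4; column 1 is 2015Q2.
Long rows with region=Mountain, quarter=2015Q2: min(355, 666) = 355.

355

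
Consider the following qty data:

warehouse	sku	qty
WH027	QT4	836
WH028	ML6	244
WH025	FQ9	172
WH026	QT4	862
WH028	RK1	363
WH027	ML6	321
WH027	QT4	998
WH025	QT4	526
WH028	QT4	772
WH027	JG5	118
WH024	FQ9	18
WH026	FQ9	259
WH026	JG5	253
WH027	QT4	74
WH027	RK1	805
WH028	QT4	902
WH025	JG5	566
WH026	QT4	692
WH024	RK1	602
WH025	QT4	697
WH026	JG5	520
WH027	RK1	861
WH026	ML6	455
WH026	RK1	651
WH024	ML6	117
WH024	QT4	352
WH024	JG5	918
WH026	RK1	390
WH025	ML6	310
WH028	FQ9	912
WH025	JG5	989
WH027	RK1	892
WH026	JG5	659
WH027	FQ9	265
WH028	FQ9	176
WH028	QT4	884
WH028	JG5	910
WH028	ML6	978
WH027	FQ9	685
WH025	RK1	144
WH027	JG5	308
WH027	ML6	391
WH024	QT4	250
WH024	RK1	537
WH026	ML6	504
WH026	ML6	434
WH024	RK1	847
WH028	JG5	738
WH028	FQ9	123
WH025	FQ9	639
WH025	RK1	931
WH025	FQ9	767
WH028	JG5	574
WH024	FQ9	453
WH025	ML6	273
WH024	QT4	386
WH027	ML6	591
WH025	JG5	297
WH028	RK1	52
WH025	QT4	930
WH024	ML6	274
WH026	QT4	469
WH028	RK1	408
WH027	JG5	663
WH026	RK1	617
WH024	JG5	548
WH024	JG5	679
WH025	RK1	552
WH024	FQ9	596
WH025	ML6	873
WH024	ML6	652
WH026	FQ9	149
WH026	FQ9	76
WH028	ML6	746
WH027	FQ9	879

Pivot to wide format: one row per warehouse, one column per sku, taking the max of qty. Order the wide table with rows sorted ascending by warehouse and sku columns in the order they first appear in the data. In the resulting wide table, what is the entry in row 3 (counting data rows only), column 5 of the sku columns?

With rows sorted ascending by warehouse, row 3 is warehouse=WH026. sku columns in first-appearance order: QT4, ML6, FQ9, RK1, JG5; column 5 is JG5.
Long rows with warehouse=WH026, sku=JG5: max(253, 520, 659) = 659.

659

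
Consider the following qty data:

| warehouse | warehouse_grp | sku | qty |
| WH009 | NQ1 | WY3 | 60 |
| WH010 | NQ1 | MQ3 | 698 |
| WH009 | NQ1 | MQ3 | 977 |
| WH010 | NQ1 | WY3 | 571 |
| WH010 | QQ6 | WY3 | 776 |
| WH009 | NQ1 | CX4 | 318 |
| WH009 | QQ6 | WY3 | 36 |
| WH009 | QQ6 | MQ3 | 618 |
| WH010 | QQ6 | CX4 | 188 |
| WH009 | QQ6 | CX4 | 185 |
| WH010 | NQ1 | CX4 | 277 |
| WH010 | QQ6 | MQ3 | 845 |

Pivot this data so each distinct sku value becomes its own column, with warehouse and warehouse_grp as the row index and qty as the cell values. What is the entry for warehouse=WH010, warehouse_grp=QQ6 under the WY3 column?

776

Wide layout: rows indexed by warehouse and warehouse_grp, columns are the 3 distinct sku values (WY3, MQ3, CX4).
Cell (warehouse=WH010, warehouse_grp=QQ6, sku=WY3) draws from the long row where warehouse=WH010, warehouse_grp=QQ6 and sku=WY3, which has qty=776.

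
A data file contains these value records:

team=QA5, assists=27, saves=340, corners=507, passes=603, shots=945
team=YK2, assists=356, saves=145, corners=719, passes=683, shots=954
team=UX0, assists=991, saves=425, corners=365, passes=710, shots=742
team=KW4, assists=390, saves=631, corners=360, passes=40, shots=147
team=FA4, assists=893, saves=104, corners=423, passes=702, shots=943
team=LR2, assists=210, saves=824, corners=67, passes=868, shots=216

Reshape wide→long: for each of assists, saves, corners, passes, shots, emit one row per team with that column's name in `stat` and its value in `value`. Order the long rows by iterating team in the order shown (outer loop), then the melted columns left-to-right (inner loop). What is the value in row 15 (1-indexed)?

30 rows total (6 × 5). Row 15: index ⌊(15-1)/5⌋ = 2 into team → UX0; (15-1) mod 5 = 4 into the melted columns → shots.
So row 15 is (UX0, shots, 742); value = 742.

742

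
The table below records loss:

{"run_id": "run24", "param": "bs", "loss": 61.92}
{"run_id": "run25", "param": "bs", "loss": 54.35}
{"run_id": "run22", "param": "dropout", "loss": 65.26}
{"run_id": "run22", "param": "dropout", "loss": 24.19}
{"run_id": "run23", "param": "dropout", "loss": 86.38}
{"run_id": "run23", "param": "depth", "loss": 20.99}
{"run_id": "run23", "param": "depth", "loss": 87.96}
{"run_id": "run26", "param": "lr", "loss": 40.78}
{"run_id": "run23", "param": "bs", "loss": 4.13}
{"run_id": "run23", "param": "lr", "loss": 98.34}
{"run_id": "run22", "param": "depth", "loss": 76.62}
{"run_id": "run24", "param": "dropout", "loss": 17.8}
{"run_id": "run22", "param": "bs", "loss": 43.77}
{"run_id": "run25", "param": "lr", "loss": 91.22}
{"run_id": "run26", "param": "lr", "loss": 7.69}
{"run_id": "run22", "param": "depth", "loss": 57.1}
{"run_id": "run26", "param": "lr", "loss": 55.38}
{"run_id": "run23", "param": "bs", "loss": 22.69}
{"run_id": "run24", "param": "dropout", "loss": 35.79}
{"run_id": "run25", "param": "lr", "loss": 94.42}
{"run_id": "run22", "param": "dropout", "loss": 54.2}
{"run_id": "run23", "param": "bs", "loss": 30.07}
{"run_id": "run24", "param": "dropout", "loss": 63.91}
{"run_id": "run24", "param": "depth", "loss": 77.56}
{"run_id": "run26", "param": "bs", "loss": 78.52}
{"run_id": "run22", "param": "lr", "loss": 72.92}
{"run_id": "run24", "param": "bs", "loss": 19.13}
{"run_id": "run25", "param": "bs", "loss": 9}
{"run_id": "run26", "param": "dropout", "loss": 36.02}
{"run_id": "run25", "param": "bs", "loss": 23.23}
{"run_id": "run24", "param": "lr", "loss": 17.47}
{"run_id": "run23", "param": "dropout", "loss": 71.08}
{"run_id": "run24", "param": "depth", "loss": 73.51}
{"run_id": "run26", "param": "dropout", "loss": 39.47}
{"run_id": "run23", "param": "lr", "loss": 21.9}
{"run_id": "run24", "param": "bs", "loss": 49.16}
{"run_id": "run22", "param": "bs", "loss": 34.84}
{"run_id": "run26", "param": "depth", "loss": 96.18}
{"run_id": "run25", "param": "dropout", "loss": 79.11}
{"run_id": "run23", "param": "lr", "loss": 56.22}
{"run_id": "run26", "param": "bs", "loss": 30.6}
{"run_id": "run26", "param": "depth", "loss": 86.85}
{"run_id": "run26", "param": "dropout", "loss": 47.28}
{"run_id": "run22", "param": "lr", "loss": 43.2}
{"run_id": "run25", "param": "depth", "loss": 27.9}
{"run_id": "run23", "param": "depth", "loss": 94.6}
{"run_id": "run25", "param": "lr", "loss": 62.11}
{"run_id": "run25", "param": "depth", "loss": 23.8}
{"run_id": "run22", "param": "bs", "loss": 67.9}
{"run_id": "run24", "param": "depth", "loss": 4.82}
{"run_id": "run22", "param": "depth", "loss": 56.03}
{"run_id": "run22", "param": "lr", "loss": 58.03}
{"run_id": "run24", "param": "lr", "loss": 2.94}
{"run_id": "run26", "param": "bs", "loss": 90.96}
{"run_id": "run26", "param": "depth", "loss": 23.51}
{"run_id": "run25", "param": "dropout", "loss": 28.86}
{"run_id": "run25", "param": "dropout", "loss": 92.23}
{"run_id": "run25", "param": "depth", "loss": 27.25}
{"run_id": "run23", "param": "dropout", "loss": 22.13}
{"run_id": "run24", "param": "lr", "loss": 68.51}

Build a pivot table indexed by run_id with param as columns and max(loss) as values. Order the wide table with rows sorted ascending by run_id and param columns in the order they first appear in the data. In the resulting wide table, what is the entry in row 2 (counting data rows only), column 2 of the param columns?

86.38

With rows sorted ascending by run_id, row 2 is run_id=run23. param columns in first-appearance order: bs, dropout, depth, lr; column 2 is dropout.
Long rows with run_id=run23, param=dropout: max(86.38, 71.08, 22.13) = 86.38.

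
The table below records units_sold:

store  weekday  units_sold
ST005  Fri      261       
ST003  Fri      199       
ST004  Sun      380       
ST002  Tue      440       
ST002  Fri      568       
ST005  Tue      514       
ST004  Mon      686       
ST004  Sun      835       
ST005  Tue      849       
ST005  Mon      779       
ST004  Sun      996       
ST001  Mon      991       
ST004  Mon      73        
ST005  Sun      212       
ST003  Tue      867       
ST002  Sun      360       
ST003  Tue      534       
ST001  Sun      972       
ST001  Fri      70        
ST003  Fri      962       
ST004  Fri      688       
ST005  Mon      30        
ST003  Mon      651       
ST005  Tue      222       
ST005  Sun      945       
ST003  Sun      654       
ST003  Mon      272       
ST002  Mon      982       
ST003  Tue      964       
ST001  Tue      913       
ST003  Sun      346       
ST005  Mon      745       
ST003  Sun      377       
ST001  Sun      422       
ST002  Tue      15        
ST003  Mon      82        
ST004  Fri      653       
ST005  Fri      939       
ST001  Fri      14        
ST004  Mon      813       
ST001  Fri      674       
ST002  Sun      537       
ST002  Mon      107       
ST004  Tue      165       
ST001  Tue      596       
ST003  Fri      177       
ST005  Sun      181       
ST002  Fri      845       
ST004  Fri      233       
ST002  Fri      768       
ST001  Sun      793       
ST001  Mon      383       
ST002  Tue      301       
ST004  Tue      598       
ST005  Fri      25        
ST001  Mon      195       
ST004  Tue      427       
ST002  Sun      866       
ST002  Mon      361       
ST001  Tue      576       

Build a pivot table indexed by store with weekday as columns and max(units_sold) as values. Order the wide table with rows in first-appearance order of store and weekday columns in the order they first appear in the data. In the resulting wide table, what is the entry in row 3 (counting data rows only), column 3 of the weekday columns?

With rows in first-appearance order of store, row 3 is store=ST004. weekday columns in first-appearance order: Fri, Sun, Tue, Mon; column 3 is Tue.
Long rows with store=ST004, weekday=Tue: max(165, 598, 427) = 598.

598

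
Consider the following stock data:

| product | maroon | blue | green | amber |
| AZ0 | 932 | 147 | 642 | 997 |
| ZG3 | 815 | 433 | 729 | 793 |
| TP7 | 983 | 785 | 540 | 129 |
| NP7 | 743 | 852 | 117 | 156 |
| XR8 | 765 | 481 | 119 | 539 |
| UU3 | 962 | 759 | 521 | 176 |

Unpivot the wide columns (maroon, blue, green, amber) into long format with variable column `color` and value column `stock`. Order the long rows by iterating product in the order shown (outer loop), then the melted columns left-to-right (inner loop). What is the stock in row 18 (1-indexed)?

481

24 rows total (6 × 4). Row 18: index ⌊(18-1)/4⌋ = 4 into product → XR8; (18-1) mod 4 = 1 into the melted columns → blue.
So row 18 is (XR8, blue, 481); stock = 481.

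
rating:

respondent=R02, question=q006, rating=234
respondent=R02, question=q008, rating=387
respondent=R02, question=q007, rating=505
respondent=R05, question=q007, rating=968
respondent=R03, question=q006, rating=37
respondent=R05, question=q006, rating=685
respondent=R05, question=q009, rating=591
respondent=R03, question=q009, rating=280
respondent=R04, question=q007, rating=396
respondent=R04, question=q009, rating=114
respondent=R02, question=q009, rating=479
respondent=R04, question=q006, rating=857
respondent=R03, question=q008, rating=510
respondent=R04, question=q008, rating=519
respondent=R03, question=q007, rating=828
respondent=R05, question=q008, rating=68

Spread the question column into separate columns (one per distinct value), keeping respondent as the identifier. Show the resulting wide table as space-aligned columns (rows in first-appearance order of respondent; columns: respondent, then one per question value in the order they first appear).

Columns: respondent plus the 4 distinct question values (q006, q008, q007, q009).
For example, row R02 column q006 takes rating=234 from the long row (R02, q006).

respondent  q006  q008  q007  q009
R02         234   387   505   479 
R05         685   68    968   591 
R03         37    510   828   280 
R04         857   519   396   114 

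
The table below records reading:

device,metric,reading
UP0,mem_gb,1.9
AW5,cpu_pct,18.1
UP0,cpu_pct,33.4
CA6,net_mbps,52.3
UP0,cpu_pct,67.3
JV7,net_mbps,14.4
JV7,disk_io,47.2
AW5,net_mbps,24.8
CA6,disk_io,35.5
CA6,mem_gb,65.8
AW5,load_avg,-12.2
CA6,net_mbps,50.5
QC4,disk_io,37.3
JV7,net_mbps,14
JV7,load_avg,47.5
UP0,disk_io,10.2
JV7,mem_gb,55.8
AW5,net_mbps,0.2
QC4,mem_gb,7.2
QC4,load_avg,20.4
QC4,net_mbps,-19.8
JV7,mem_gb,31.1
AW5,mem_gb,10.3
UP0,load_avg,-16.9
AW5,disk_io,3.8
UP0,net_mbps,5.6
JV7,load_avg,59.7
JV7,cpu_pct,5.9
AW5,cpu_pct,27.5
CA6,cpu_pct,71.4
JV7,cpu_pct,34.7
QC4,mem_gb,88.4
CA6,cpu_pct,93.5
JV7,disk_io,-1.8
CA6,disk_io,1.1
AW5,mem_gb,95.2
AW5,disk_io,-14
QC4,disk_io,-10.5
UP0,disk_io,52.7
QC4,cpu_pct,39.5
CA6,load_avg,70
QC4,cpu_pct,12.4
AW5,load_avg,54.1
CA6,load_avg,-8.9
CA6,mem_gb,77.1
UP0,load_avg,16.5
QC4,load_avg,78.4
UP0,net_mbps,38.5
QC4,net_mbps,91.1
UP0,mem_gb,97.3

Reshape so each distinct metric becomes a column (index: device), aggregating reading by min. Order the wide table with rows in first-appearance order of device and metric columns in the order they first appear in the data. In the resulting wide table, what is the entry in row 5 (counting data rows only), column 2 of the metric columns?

12.4

With rows in first-appearance order of device, row 5 is device=QC4. metric columns in first-appearance order: mem_gb, cpu_pct, net_mbps, disk_io, load_avg; column 2 is cpu_pct.
Long rows with device=QC4, metric=cpu_pct: min(39.5, 12.4) = 12.4.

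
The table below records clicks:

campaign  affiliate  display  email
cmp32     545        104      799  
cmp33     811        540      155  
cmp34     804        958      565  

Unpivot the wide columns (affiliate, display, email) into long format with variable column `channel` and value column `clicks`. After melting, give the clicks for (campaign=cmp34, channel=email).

Unpivoting turns each (campaign, wide-column) pair into one long row.
The wide cell at row cmp34, column email holds 565, so the long row (cmp34, email) has clicks=565.

565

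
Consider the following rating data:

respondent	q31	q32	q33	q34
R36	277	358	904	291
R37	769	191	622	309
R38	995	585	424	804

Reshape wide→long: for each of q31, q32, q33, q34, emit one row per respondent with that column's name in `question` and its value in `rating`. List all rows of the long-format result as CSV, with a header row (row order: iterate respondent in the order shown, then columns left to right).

respondent,question,rating
R36,q31,277
R36,q32,358
R36,q33,904
R36,q34,291
R37,q31,769
R37,q32,191
R37,q33,622
R37,q34,309
R38,q31,995
R38,q32,585
R38,q33,424
R38,q34,804

Each (respondent, column) pair becomes one row: 3 × 4 = 12 rows.
For example, (R36, q31) → rating=277.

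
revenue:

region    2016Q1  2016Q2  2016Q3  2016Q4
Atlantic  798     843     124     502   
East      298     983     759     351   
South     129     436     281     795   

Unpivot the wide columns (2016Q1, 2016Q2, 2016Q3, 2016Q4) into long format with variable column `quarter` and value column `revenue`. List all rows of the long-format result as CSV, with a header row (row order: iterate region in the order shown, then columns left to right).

Each (region, column) pair becomes one row: 3 × 4 = 12 rows.
For example, (Atlantic, 2016Q1) → revenue=798.

region,quarter,revenue
Atlantic,2016Q1,798
Atlantic,2016Q2,843
Atlantic,2016Q3,124
Atlantic,2016Q4,502
East,2016Q1,298
East,2016Q2,983
East,2016Q3,759
East,2016Q4,351
South,2016Q1,129
South,2016Q2,436
South,2016Q3,281
South,2016Q4,795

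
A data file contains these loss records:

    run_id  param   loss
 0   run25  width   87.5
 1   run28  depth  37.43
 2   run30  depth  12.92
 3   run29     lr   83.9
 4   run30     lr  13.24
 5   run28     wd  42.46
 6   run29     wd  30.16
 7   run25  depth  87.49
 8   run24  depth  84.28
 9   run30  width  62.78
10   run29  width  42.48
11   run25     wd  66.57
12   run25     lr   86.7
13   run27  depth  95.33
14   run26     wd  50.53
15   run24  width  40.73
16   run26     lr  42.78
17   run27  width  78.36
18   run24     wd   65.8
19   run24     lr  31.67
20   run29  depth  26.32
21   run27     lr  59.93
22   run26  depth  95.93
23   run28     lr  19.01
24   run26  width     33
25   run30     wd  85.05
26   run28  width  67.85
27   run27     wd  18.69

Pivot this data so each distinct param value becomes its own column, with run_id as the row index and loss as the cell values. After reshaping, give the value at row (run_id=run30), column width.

62.78

Wide layout: rows indexed by run_id, columns are the 4 distinct param values (width, depth, lr, wd).
Cell (run_id=run30, param=width) draws from the long row where run_id=run30 and param=width, which has loss=62.78.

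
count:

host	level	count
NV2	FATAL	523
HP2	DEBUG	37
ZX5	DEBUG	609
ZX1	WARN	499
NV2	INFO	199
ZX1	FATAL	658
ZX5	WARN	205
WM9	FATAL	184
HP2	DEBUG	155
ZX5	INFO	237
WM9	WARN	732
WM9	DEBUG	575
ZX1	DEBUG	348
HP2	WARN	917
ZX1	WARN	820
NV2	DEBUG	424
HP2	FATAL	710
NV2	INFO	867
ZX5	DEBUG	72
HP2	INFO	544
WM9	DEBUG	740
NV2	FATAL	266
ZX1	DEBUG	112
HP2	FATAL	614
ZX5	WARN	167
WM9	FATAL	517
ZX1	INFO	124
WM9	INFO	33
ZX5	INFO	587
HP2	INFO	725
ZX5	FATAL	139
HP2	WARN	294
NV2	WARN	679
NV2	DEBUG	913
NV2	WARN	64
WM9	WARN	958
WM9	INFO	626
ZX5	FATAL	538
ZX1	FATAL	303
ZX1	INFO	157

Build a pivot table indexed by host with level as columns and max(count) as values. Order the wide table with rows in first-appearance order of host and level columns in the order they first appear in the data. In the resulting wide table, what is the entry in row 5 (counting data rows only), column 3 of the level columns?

With rows in first-appearance order of host, row 5 is host=WM9. level columns in first-appearance order: FATAL, DEBUG, WARN, INFO; column 3 is WARN.
Long rows with host=WM9, level=WARN: max(732, 958) = 958.

958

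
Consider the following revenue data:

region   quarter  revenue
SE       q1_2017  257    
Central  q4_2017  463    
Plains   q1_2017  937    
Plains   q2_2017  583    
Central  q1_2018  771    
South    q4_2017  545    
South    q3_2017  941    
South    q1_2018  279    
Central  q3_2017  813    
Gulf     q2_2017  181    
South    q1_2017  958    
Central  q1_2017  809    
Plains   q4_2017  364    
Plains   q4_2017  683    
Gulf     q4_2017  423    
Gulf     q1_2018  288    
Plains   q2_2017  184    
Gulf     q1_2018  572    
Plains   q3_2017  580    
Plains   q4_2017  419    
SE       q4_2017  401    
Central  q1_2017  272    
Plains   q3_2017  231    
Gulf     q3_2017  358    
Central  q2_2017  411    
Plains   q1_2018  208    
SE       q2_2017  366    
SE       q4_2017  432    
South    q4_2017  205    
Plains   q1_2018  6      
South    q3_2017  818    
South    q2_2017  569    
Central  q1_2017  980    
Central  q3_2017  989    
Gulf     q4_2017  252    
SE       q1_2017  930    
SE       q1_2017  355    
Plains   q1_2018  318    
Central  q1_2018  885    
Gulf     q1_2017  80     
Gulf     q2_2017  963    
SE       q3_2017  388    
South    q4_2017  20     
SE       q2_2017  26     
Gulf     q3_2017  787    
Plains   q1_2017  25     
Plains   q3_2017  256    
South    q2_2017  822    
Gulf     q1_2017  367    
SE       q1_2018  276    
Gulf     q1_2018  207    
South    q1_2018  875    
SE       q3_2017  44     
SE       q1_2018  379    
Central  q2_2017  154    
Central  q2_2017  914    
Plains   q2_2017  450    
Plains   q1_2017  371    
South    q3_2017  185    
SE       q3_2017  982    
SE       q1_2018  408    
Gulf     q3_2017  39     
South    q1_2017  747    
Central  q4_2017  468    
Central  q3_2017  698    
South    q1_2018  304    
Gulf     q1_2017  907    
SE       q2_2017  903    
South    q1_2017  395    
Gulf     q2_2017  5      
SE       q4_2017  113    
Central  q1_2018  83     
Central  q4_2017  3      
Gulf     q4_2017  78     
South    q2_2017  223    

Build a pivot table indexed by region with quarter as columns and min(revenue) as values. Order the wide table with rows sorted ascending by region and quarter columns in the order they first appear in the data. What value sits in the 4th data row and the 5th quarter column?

With rows sorted ascending by region, row 4 is region=SE. quarter columns in first-appearance order: q1_2017, q4_2017, q2_2017, q1_2018, q3_2017; column 5 is q3_2017.
Long rows with region=SE, quarter=q3_2017: min(388, 44, 982) = 44.

44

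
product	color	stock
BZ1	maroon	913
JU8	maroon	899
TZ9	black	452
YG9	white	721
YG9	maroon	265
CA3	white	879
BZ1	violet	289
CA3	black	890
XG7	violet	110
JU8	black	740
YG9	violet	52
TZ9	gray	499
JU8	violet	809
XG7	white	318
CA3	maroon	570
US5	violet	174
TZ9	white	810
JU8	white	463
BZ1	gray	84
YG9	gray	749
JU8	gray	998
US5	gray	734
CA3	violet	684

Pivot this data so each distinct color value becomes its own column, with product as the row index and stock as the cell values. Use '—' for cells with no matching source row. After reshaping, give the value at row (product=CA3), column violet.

The long row with product=CA3, color=violet has stock=684.

684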